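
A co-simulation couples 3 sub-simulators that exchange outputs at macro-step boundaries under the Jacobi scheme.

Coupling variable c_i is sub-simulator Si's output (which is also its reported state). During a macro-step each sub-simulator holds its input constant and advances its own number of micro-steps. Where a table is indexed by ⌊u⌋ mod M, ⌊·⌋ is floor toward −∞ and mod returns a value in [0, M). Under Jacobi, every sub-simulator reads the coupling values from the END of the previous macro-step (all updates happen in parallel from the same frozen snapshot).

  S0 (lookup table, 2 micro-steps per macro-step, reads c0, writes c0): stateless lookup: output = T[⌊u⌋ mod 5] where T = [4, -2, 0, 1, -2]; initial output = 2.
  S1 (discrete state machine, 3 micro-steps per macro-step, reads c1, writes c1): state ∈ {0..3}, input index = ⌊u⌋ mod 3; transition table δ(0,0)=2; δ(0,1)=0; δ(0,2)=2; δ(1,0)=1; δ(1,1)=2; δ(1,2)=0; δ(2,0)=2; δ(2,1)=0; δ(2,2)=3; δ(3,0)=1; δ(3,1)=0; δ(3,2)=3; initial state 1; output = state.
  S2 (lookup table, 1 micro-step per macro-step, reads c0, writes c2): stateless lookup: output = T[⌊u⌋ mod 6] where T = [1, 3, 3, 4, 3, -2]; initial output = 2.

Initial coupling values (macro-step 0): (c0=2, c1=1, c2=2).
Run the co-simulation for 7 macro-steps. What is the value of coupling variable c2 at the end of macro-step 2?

c2 at macro-step 2 = 1

macro 1: S0 reads c0=2 → after 2×micro: 0; S1 reads c1=1 → after 3×micro: 0; S2 reads c0=2 → after 1×micro: 3 ⇒ (c0=0, c1=0, c2=3)
macro 2: S0 reads c0=0 → after 2×micro: 4; S1 reads c1=0 → after 3×micro: 2; S2 reads c0=0 → after 1×micro: 1 ⇒ (c0=4, c1=2, c2=1)
macro 3: S0 reads c0=4 → after 2×micro: -2; S1 reads c1=2 → after 3×micro: 3; S2 reads c0=4 → after 1×micro: 3 ⇒ (c0=-2, c1=3, c2=3)
macro 4: S0 reads c0=-2 → after 2×micro: 1; S1 reads c1=3 → after 3×micro: 1; S2 reads c0=-2 → after 1×micro: 3 ⇒ (c0=1, c1=1, c2=3)
macro 5: S0 reads c0=1 → after 2×micro: -2; S1 reads c1=1 → after 3×micro: 0; S2 reads c0=1 → after 1×micro: 3 ⇒ (c0=-2, c1=0, c2=3)
macro 6: S0 reads c0=-2 → after 2×micro: 1; S1 reads c1=0 → after 3×micro: 2; S2 reads c0=-2 → after 1×micro: 3 ⇒ (c0=1, c1=2, c2=3)
macro 7: S0 reads c0=1 → after 2×micro: -2; S1 reads c1=2 → after 3×micro: 3; S2 reads c0=1 → after 1×micro: 3 ⇒ (c0=-2, c1=3, c2=3)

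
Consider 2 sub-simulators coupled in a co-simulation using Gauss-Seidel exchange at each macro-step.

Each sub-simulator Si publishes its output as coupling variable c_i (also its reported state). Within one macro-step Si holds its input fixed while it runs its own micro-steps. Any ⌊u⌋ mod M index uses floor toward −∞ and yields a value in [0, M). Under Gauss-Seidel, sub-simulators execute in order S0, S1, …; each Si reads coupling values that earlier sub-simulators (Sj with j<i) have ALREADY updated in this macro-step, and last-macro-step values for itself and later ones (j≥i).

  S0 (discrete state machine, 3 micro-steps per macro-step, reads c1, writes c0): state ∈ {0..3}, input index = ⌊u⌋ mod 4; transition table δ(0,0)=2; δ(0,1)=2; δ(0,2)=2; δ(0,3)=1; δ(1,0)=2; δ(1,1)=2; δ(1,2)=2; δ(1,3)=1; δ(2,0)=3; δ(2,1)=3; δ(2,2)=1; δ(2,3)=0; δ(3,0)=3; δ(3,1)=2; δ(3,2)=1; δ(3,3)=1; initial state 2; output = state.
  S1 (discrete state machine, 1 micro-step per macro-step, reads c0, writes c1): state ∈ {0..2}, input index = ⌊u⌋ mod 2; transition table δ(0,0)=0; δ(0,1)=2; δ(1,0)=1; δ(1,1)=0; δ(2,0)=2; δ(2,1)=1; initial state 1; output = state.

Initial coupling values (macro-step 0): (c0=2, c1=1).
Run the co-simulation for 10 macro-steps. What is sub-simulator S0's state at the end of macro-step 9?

S0 state at macro-step 9 = 3

macro 1: S0 reads c1=1 → after 3×micro: 3; S1 reads c0=3 → after 1×micro: 0 ⇒ (c0=3, c1=0)
macro 2: S0 reads c1=0 → after 3×micro: 3; S1 reads c0=3 → after 1×micro: 2 ⇒ (c0=3, c1=2)
macro 3: S0 reads c1=2 → after 3×micro: 1; S1 reads c0=1 → after 1×micro: 1 ⇒ (c0=1, c1=1)
macro 4: S0 reads c1=1 → after 3×micro: 2; S1 reads c0=2 → after 1×micro: 1 ⇒ (c0=2, c1=1)
macro 5: S0 reads c1=1 → after 3×micro: 3; S1 reads c0=3 → after 1×micro: 0 ⇒ (c0=3, c1=0)
macro 6: S0 reads c1=0 → after 3×micro: 3; S1 reads c0=3 → after 1×micro: 2 ⇒ (c0=3, c1=2)
macro 7: S0 reads c1=2 → after 3×micro: 1; S1 reads c0=1 → after 1×micro: 1 ⇒ (c0=1, c1=1)
macro 8: S0 reads c1=1 → after 3×micro: 2; S1 reads c0=2 → after 1×micro: 1 ⇒ (c0=2, c1=1)
macro 9: S0 reads c1=1 → after 3×micro: 3; S1 reads c0=3 → after 1×micro: 0 ⇒ (c0=3, c1=0)
macro 10: S0 reads c1=0 → after 3×micro: 3; S1 reads c0=3 → after 1×micro: 2 ⇒ (c0=3, c1=2)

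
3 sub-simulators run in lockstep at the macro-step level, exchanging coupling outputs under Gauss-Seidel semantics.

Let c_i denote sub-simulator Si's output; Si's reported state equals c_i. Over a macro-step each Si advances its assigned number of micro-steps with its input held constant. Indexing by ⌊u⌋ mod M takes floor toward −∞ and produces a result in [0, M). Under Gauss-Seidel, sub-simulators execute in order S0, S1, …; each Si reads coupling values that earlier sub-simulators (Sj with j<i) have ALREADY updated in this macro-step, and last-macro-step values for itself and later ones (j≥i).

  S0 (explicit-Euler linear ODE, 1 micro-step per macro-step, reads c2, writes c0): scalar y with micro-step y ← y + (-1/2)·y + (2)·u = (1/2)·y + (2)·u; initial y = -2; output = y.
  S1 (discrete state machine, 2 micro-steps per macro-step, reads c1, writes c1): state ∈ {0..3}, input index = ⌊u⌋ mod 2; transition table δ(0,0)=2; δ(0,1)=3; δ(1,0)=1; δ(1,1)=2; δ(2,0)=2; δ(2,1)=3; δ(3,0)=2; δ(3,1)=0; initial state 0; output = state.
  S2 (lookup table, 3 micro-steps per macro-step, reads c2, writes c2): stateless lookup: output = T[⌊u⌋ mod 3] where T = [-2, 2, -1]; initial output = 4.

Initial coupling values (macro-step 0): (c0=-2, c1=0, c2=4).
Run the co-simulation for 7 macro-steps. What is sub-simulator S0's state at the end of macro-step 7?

macro 1: S0 reads c2=4 → after 1×micro: 7; S1 reads c1=0 → after 2×micro: 2; S2 reads c2=4 → after 3×micro: 2 ⇒ (c0=7, c1=2, c2=2)
macro 2: S0 reads c2=2 → after 1×micro: 15/2; S1 reads c1=2 → after 2×micro: 2; S2 reads c2=2 → after 3×micro: -1 ⇒ (c0=15/2, c1=2, c2=-1)
macro 3: S0 reads c2=-1 → after 1×micro: 7/4; S1 reads c1=2 → after 2×micro: 2; S2 reads c2=-1 → after 3×micro: -1 ⇒ (c0=7/4, c1=2, c2=-1)
macro 4: S0 reads c2=-1 → after 1×micro: -9/8; S1 reads c1=2 → after 2×micro: 2; S2 reads c2=-1 → after 3×micro: -1 ⇒ (c0=-9/8, c1=2, c2=-1)
macro 5: S0 reads c2=-1 → after 1×micro: -41/16; S1 reads c1=2 → after 2×micro: 2; S2 reads c2=-1 → after 3×micro: -1 ⇒ (c0=-41/16, c1=2, c2=-1)
macro 6: S0 reads c2=-1 → after 1×micro: -105/32; S1 reads c1=2 → after 2×micro: 2; S2 reads c2=-1 → after 3×micro: -1 ⇒ (c0=-105/32, c1=2, c2=-1)
macro 7: S0 reads c2=-1 → after 1×micro: -233/64; S1 reads c1=2 → after 2×micro: 2; S2 reads c2=-1 → after 3×micro: -1 ⇒ (c0=-233/64, c1=2, c2=-1)

S0 state at macro-step 7 = -233/64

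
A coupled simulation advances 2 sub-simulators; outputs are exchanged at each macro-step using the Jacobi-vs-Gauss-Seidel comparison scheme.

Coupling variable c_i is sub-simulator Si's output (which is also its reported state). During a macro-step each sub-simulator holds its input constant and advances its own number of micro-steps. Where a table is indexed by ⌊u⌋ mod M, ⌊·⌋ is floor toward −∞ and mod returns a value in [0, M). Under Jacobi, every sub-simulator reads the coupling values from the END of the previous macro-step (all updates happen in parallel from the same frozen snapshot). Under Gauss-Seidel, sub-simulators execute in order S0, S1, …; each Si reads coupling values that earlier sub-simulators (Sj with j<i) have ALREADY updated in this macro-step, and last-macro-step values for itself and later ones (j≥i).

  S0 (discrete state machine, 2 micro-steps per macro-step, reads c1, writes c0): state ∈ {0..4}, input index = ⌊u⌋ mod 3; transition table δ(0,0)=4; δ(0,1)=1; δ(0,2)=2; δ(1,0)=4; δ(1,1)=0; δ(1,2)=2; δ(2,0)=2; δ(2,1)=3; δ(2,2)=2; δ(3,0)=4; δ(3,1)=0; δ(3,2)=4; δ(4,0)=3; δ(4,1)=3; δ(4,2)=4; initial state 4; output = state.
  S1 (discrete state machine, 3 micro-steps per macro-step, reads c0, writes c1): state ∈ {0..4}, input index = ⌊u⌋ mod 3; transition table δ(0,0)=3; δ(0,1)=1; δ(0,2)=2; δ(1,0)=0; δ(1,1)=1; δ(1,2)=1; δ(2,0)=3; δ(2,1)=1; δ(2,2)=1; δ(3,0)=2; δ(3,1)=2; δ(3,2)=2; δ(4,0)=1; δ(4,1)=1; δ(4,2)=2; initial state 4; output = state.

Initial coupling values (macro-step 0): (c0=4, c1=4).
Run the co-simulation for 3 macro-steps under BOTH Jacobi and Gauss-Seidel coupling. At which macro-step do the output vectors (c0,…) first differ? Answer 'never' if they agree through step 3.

first divergence at macro-step: 1

[Jacobi] macro 1: S0 reads c1=4 → after 2×micro: 0; S1 reads c0=4 → after 3×micro: 1 ⇒ (c0=0, c1=1)
[Jacobi] macro 2: S0 reads c1=1 → after 2×micro: 0; S1 reads c0=0 → after 3×micro: 2 ⇒ (c0=0, c1=2)
[Jacobi] macro 3: S0 reads c1=2 → after 2×micro: 2; S1 reads c0=0 → after 3×micro: 3 ⇒ (c0=2, c1=3)
[Gauss-Seidel] macro 1: S0 reads c1=4 → after 2×micro: 0; S1 reads c0=0 → after 3×micro: 3 ⇒ (c0=0, c1=3)
[Gauss-Seidel] macro 2: S0 reads c1=3 → after 2×micro: 3; S1 reads c0=3 → after 3×micro: 2 ⇒ (c0=3, c1=2)
[Gauss-Seidel] macro 3: S0 reads c1=2 → after 2×micro: 4; S1 reads c0=4 → after 3×micro: 1 ⇒ (c0=4, c1=1)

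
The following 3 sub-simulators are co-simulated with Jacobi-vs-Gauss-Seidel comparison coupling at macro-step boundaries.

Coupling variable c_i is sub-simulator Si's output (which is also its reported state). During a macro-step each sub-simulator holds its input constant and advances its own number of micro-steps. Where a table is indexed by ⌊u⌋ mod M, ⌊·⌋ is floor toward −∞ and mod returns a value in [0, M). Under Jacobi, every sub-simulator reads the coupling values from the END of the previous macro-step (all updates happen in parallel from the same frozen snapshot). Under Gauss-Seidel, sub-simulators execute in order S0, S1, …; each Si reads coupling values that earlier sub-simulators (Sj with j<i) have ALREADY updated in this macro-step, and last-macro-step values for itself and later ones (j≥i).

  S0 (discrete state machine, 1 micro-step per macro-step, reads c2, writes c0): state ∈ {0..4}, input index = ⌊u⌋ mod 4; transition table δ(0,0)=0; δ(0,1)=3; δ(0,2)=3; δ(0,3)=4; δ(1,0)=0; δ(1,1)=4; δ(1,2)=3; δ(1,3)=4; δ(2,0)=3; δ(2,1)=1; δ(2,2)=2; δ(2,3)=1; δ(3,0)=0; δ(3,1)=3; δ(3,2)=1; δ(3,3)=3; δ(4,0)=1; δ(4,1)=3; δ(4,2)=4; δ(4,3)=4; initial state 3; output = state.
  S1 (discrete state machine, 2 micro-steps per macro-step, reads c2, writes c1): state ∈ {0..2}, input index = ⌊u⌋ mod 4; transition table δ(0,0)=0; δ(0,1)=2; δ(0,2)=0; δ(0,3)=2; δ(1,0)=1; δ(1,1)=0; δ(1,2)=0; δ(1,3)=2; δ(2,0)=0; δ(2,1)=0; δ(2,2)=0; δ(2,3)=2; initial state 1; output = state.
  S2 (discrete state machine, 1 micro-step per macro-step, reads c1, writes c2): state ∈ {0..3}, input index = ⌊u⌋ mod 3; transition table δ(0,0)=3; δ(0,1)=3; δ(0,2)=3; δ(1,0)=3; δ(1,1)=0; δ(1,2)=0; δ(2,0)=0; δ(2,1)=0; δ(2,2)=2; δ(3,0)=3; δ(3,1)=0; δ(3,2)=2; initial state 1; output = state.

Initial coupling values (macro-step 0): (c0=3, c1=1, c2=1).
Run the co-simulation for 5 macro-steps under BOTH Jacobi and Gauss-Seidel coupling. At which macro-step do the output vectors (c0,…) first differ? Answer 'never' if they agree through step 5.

first divergence at macro-step: 3

[Jacobi] macro 1: S0 reads c2=1 → after 1×micro: 3; S1 reads c2=1 → after 2×micro: 2; S2 reads c1=1 → after 1×micro: 0 ⇒ (c0=3, c1=2, c2=0)
[Jacobi] macro 2: S0 reads c2=0 → after 1×micro: 0; S1 reads c2=0 → after 2×micro: 0; S2 reads c1=2 → after 1×micro: 3 ⇒ (c0=0, c1=0, c2=3)
[Jacobi] macro 3: S0 reads c2=3 → after 1×micro: 4; S1 reads c2=3 → after 2×micro: 2; S2 reads c1=0 → after 1×micro: 3 ⇒ (c0=4, c1=2, c2=3)
[Jacobi] macro 4: S0 reads c2=3 → after 1×micro: 4; S1 reads c2=3 → after 2×micro: 2; S2 reads c1=2 → after 1×micro: 2 ⇒ (c0=4, c1=2, c2=2)
[Jacobi] macro 5: S0 reads c2=2 → after 1×micro: 4; S1 reads c2=2 → after 2×micro: 0; S2 reads c1=2 → after 1×micro: 2 ⇒ (c0=4, c1=0, c2=2)
[Gauss-Seidel] macro 1: S0 reads c2=1 → after 1×micro: 3; S1 reads c2=1 → after 2×micro: 2; S2 reads c1=2 → after 1×micro: 0 ⇒ (c0=3, c1=2, c2=0)
[Gauss-Seidel] macro 2: S0 reads c2=0 → after 1×micro: 0; S1 reads c2=0 → after 2×micro: 0; S2 reads c1=0 → after 1×micro: 3 ⇒ (c0=0, c1=0, c2=3)
[Gauss-Seidel] macro 3: S0 reads c2=3 → after 1×micro: 4; S1 reads c2=3 → after 2×micro: 2; S2 reads c1=2 → after 1×micro: 2 ⇒ (c0=4, c1=2, c2=2)
[Gauss-Seidel] macro 4: S0 reads c2=2 → after 1×micro: 4; S1 reads c2=2 → after 2×micro: 0; S2 reads c1=0 → after 1×micro: 0 ⇒ (c0=4, c1=0, c2=0)
[Gauss-Seidel] macro 5: S0 reads c2=0 → after 1×micro: 1; S1 reads c2=0 → after 2×micro: 0; S2 reads c1=0 → after 1×micro: 3 ⇒ (c0=1, c1=0, c2=3)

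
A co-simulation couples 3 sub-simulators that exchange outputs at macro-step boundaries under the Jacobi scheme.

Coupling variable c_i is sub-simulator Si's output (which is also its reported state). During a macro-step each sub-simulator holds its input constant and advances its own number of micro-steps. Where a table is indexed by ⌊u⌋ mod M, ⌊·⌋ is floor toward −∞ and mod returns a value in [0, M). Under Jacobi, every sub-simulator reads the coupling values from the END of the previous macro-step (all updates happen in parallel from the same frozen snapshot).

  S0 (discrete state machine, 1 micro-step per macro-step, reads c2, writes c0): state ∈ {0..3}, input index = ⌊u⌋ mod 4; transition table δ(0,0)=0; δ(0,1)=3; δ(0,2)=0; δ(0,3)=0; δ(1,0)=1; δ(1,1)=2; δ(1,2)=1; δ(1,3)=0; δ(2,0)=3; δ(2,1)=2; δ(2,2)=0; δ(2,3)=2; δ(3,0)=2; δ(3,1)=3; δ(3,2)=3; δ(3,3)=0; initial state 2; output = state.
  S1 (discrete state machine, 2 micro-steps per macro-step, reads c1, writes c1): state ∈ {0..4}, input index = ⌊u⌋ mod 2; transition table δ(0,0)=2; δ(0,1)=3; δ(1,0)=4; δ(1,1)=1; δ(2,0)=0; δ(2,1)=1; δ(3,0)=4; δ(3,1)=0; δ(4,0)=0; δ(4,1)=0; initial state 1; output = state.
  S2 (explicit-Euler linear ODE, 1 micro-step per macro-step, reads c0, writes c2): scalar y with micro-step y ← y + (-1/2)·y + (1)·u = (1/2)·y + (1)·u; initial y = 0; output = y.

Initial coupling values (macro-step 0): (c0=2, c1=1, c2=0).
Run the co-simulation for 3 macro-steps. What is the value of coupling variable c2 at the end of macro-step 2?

c2 at macro-step 2 = 4

macro 1: S0 reads c2=0 → after 1×micro: 3; S1 reads c1=1 → after 2×micro: 1; S2 reads c0=2 → after 1×micro: 2 ⇒ (c0=3, c1=1, c2=2)
macro 2: S0 reads c2=2 → after 1×micro: 3; S1 reads c1=1 → after 2×micro: 1; S2 reads c0=3 → after 1×micro: 4 ⇒ (c0=3, c1=1, c2=4)
macro 3: S0 reads c2=4 → after 1×micro: 2; S1 reads c1=1 → after 2×micro: 1; S2 reads c0=3 → after 1×micro: 5 ⇒ (c0=2, c1=1, c2=5)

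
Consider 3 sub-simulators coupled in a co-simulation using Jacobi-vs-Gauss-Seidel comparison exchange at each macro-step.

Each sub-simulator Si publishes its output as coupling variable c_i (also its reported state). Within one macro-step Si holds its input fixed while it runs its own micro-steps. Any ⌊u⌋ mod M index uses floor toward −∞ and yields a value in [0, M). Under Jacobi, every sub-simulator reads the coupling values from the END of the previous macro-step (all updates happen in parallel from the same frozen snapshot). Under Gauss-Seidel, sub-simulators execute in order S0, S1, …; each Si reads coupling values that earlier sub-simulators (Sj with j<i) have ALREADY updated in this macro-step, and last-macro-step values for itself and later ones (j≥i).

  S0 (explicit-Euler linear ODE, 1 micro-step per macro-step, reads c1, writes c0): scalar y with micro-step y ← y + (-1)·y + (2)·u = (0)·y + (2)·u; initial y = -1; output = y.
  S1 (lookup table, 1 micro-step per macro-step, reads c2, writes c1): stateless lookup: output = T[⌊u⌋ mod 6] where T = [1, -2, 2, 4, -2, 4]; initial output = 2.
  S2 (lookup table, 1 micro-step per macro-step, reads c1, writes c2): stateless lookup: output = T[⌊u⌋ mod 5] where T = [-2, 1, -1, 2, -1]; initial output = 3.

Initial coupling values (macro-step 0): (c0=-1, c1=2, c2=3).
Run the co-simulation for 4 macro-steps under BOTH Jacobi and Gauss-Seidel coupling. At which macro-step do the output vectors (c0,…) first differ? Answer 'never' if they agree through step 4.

[Jacobi] macro 1: S0 reads c1=2 → after 1×micro: 4; S1 reads c2=3 → after 1×micro: 4; S2 reads c1=2 → after 1×micro: -1 ⇒ (c0=4, c1=4, c2=-1)
[Jacobi] macro 2: S0 reads c1=4 → after 1×micro: 8; S1 reads c2=-1 → after 1×micro: 4; S2 reads c1=4 → after 1×micro: -1 ⇒ (c0=8, c1=4, c2=-1)
[Jacobi] macro 3: S0 reads c1=4 → after 1×micro: 8; S1 reads c2=-1 → after 1×micro: 4; S2 reads c1=4 → after 1×micro: -1 ⇒ (c0=8, c1=4, c2=-1)
[Jacobi] macro 4: S0 reads c1=4 → after 1×micro: 8; S1 reads c2=-1 → after 1×micro: 4; S2 reads c1=4 → after 1×micro: -1 ⇒ (c0=8, c1=4, c2=-1)
[Gauss-Seidel] macro 1: S0 reads c1=2 → after 1×micro: 4; S1 reads c2=3 → after 1×micro: 4; S2 reads c1=4 → after 1×micro: -1 ⇒ (c0=4, c1=4, c2=-1)
[Gauss-Seidel] macro 2: S0 reads c1=4 → after 1×micro: 8; S1 reads c2=-1 → after 1×micro: 4; S2 reads c1=4 → after 1×micro: -1 ⇒ (c0=8, c1=4, c2=-1)
[Gauss-Seidel] macro 3: S0 reads c1=4 → after 1×micro: 8; S1 reads c2=-1 → after 1×micro: 4; S2 reads c1=4 → after 1×micro: -1 ⇒ (c0=8, c1=4, c2=-1)
[Gauss-Seidel] macro 4: S0 reads c1=4 → after 1×micro: 8; S1 reads c2=-1 → after 1×micro: 4; S2 reads c1=4 → after 1×micro: -1 ⇒ (c0=8, c1=4, c2=-1)

first divergence at macro-step: never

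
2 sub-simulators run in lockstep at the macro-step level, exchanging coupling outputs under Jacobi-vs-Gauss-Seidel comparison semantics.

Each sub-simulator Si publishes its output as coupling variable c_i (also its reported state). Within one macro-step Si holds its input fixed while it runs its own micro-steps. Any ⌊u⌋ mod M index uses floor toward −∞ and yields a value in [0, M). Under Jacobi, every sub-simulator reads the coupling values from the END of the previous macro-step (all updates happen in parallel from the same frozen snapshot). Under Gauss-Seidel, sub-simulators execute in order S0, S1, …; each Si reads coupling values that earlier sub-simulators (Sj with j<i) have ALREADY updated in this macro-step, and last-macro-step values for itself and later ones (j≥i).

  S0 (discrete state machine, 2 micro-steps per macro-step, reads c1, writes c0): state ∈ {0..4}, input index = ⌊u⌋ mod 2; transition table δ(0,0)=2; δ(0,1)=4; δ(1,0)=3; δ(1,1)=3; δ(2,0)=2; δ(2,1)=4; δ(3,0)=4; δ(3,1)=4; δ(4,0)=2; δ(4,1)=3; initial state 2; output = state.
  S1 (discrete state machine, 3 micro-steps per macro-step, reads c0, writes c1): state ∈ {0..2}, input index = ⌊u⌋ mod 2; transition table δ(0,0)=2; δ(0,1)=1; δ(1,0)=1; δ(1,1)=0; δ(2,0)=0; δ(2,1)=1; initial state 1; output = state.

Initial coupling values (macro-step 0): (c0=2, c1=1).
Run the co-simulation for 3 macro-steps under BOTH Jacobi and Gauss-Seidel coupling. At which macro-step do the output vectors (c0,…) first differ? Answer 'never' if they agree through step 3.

first divergence at macro-step: 1

[Jacobi] macro 1: S0 reads c1=1 → after 2×micro: 3; S1 reads c0=2 → after 3×micro: 1 ⇒ (c0=3, c1=1)
[Jacobi] macro 2: S0 reads c1=1 → after 2×micro: 3; S1 reads c0=3 → after 3×micro: 0 ⇒ (c0=3, c1=0)
[Jacobi] macro 3: S0 reads c1=0 → after 2×micro: 2; S1 reads c0=3 → after 3×micro: 1 ⇒ (c0=2, c1=1)
[Gauss-Seidel] macro 1: S0 reads c1=1 → after 2×micro: 3; S1 reads c0=3 → after 3×micro: 0 ⇒ (c0=3, c1=0)
[Gauss-Seidel] macro 2: S0 reads c1=0 → after 2×micro: 2; S1 reads c0=2 → after 3×micro: 2 ⇒ (c0=2, c1=2)
[Gauss-Seidel] macro 3: S0 reads c1=2 → after 2×micro: 2; S1 reads c0=2 → after 3×micro: 0 ⇒ (c0=2, c1=0)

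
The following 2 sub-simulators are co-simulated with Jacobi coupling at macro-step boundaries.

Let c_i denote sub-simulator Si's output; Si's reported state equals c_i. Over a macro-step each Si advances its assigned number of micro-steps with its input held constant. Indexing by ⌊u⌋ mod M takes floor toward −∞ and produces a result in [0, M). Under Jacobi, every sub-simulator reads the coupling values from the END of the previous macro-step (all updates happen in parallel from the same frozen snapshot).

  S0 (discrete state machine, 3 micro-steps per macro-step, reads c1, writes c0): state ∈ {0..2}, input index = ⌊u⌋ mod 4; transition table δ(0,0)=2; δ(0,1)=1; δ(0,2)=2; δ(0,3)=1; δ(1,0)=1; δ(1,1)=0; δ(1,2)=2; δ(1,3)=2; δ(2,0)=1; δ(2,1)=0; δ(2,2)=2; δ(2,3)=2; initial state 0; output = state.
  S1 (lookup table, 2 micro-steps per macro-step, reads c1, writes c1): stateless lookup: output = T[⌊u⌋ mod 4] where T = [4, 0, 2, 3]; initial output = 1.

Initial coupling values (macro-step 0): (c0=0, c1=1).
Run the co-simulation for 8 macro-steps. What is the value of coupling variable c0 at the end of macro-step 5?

c0 at macro-step 5 = 1

macro 1: S0 reads c1=1 → after 3×micro: 1; S1 reads c1=1 → after 2×micro: 0 ⇒ (c0=1, c1=0)
macro 2: S0 reads c1=0 → after 3×micro: 1; S1 reads c1=0 → after 2×micro: 4 ⇒ (c0=1, c1=4)
macro 3: S0 reads c1=4 → after 3×micro: 1; S1 reads c1=4 → after 2×micro: 4 ⇒ (c0=1, c1=4)
macro 4: S0 reads c1=4 → after 3×micro: 1; S1 reads c1=4 → after 2×micro: 4 ⇒ (c0=1, c1=4)
macro 5: S0 reads c1=4 → after 3×micro: 1; S1 reads c1=4 → after 2×micro: 4 ⇒ (c0=1, c1=4)
macro 6: S0 reads c1=4 → after 3×micro: 1; S1 reads c1=4 → after 2×micro: 4 ⇒ (c0=1, c1=4)
macro 7: S0 reads c1=4 → after 3×micro: 1; S1 reads c1=4 → after 2×micro: 4 ⇒ (c0=1, c1=4)
macro 8: S0 reads c1=4 → after 3×micro: 1; S1 reads c1=4 → after 2×micro: 4 ⇒ (c0=1, c1=4)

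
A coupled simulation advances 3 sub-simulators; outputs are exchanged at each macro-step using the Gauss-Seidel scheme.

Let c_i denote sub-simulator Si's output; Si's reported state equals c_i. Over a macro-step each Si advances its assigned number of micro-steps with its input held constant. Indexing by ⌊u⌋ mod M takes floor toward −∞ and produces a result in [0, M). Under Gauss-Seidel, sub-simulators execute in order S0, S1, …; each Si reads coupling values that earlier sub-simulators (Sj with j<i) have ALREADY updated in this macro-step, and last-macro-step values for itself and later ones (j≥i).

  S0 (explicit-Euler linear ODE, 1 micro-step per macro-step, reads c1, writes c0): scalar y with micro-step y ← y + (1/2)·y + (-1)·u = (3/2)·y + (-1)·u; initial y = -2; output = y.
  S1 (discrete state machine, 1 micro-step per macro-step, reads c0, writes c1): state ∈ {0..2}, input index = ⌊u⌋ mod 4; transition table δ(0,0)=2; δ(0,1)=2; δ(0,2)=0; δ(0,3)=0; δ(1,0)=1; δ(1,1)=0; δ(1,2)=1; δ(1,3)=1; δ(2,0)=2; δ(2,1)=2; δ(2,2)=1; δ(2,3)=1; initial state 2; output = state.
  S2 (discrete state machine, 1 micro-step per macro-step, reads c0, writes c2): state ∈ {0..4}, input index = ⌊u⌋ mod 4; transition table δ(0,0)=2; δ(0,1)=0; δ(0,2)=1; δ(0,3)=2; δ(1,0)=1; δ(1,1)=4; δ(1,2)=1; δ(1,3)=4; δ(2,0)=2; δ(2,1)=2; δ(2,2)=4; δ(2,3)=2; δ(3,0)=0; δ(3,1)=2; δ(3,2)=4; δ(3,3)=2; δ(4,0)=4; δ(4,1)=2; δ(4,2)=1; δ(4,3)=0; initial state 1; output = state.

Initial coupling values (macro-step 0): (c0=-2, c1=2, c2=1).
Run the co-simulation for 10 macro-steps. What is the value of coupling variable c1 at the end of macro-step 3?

macro 1: S0 reads c1=2 → after 1×micro: -5; S1 reads c0=-5 → after 1×micro: 1; S2 reads c0=-5 → after 1×micro: 4 ⇒ (c0=-5, c1=1, c2=4)
macro 2: S0 reads c1=1 → after 1×micro: -17/2; S1 reads c0=-17/2 → after 1×micro: 1; S2 reads c0=-17/2 → after 1×micro: 0 ⇒ (c0=-17/2, c1=1, c2=0)
macro 3: S0 reads c1=1 → after 1×micro: -55/4; S1 reads c0=-55/4 → after 1×micro: 1; S2 reads c0=-55/4 → after 1×micro: 1 ⇒ (c0=-55/4, c1=1, c2=1)
macro 4: S0 reads c1=1 → after 1×micro: -173/8; S1 reads c0=-173/8 → after 1×micro: 1; S2 reads c0=-173/8 → after 1×micro: 1 ⇒ (c0=-173/8, c1=1, c2=1)
macro 5: S0 reads c1=1 → after 1×micro: -535/16; S1 reads c0=-535/16 → after 1×micro: 1; S2 reads c0=-535/16 → after 1×micro: 1 ⇒ (c0=-535/16, c1=1, c2=1)
macro 6: S0 reads c1=1 → after 1×micro: -1637/32; S1 reads c0=-1637/32 → after 1×micro: 1; S2 reads c0=-1637/32 → after 1×micro: 1 ⇒ (c0=-1637/32, c1=1, c2=1)
macro 7: S0 reads c1=1 → after 1×micro: -4975/64; S1 reads c0=-4975/64 → after 1×micro: 1; S2 reads c0=-4975/64 → after 1×micro: 1 ⇒ (c0=-4975/64, c1=1, c2=1)
macro 8: S0 reads c1=1 → after 1×micro: -15053/128; S1 reads c0=-15053/128 → after 1×micro: 1; S2 reads c0=-15053/128 → after 1×micro: 1 ⇒ (c0=-15053/128, c1=1, c2=1)
macro 9: S0 reads c1=1 → after 1×micro: -45415/256; S1 reads c0=-45415/256 → after 1×micro: 1; S2 reads c0=-45415/256 → after 1×micro: 1 ⇒ (c0=-45415/256, c1=1, c2=1)
macro 10: S0 reads c1=1 → after 1×micro: -136757/512; S1 reads c0=-136757/512 → after 1×micro: 1; S2 reads c0=-136757/512 → after 1×micro: 1 ⇒ (c0=-136757/512, c1=1, c2=1)

c1 at macro-step 3 = 1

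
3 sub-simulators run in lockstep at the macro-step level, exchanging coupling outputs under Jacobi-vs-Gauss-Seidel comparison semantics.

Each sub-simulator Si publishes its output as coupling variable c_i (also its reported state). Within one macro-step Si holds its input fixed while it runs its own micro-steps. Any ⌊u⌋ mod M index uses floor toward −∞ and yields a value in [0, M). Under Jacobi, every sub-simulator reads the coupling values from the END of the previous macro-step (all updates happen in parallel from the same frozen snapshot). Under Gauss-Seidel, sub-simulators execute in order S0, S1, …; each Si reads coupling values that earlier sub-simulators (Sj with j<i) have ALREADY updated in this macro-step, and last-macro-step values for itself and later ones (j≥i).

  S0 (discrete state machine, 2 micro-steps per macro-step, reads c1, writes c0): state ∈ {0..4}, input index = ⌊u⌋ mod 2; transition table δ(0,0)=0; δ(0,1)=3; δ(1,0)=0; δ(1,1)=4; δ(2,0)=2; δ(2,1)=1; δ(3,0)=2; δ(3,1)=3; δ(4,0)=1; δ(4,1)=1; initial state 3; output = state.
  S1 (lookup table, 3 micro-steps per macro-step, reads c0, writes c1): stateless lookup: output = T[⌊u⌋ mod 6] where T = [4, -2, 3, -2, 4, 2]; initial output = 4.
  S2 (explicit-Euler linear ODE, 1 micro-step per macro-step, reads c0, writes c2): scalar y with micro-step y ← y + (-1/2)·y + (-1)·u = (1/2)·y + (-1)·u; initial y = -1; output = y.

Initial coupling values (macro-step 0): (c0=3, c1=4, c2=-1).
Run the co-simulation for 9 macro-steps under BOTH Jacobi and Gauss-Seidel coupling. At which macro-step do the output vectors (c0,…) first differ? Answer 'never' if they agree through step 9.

first divergence at macro-step: 1

[Jacobi] macro 1: S0 reads c1=4 → after 2×micro: 2; S1 reads c0=3 → after 3×micro: -2; S2 reads c0=3 → after 1×micro: -7/2 ⇒ (c0=2, c1=-2, c2=-7/2)
[Jacobi] macro 2: S0 reads c1=-2 → after 2×micro: 2; S1 reads c0=2 → after 3×micro: 3; S2 reads c0=2 → after 1×micro: -15/4 ⇒ (c0=2, c1=3, c2=-15/4)
[Jacobi] macro 3: S0 reads c1=3 → after 2×micro: 4; S1 reads c0=2 → after 3×micro: 3; S2 reads c0=2 → after 1×micro: -31/8 ⇒ (c0=4, c1=3, c2=-31/8)
[Jacobi] macro 4: S0 reads c1=3 → after 2×micro: 4; S1 reads c0=4 → after 3×micro: 4; S2 reads c0=4 → after 1×micro: -95/16 ⇒ (c0=4, c1=4, c2=-95/16)
[Jacobi] macro 5: S0 reads c1=4 → after 2×micro: 0; S1 reads c0=4 → after 3×micro: 4; S2 reads c0=4 → after 1×micro: -223/32 ⇒ (c0=0, c1=4, c2=-223/32)
[Jacobi] macro 6: S0 reads c1=4 → after 2×micro: 0; S1 reads c0=0 → after 3×micro: 4; S2 reads c0=0 → after 1×micro: -223/64 ⇒ (c0=0, c1=4, c2=-223/64)
[Jacobi] macro 7: S0 reads c1=4 → after 2×micro: 0; S1 reads c0=0 → after 3×micro: 4; S2 reads c0=0 → after 1×micro: -223/128 ⇒ (c0=0, c1=4, c2=-223/128)
[Jacobi] macro 8: S0 reads c1=4 → after 2×micro: 0; S1 reads c0=0 → after 3×micro: 4; S2 reads c0=0 → after 1×micro: -223/256 ⇒ (c0=0, c1=4, c2=-223/256)
[Jacobi] macro 9: S0 reads c1=4 → after 2×micro: 0; S1 reads c0=0 → after 3×micro: 4; S2 reads c0=0 → after 1×micro: -223/512 ⇒ (c0=0, c1=4, c2=-223/512)
[Gauss-Seidel] macro 1: S0 reads c1=4 → after 2×micro: 2; S1 reads c0=2 → after 3×micro: 3; S2 reads c0=2 → after 1×micro: -5/2 ⇒ (c0=2, c1=3, c2=-5/2)
[Gauss-Seidel] macro 2: S0 reads c1=3 → after 2×micro: 4; S1 reads c0=4 → after 3×micro: 4; S2 reads c0=4 → after 1×micro: -21/4 ⇒ (c0=4, c1=4, c2=-21/4)
[Gauss-Seidel] macro 3: S0 reads c1=4 → after 2×micro: 0; S1 reads c0=0 → after 3×micro: 4; S2 reads c0=0 → after 1×micro: -21/8 ⇒ (c0=0, c1=4, c2=-21/8)
[Gauss-Seidel] macro 4: S0 reads c1=4 → after 2×micro: 0; S1 reads c0=0 → after 3×micro: 4; S2 reads c0=0 → after 1×micro: -21/16 ⇒ (c0=0, c1=4, c2=-21/16)
[Gauss-Seidel] macro 5: S0 reads c1=4 → after 2×micro: 0; S1 reads c0=0 → after 3×micro: 4; S2 reads c0=0 → after 1×micro: -21/32 ⇒ (c0=0, c1=4, c2=-21/32)
[Gauss-Seidel] macro 6: S0 reads c1=4 → after 2×micro: 0; S1 reads c0=0 → after 3×micro: 4; S2 reads c0=0 → after 1×micro: -21/64 ⇒ (c0=0, c1=4, c2=-21/64)
[Gauss-Seidel] macro 7: S0 reads c1=4 → after 2×micro: 0; S1 reads c0=0 → after 3×micro: 4; S2 reads c0=0 → after 1×micro: -21/128 ⇒ (c0=0, c1=4, c2=-21/128)
[Gauss-Seidel] macro 8: S0 reads c1=4 → after 2×micro: 0; S1 reads c0=0 → after 3×micro: 4; S2 reads c0=0 → after 1×micro: -21/256 ⇒ (c0=0, c1=4, c2=-21/256)
[Gauss-Seidel] macro 9: S0 reads c1=4 → after 2×micro: 0; S1 reads c0=0 → after 3×micro: 4; S2 reads c0=0 → after 1×micro: -21/512 ⇒ (c0=0, c1=4, c2=-21/512)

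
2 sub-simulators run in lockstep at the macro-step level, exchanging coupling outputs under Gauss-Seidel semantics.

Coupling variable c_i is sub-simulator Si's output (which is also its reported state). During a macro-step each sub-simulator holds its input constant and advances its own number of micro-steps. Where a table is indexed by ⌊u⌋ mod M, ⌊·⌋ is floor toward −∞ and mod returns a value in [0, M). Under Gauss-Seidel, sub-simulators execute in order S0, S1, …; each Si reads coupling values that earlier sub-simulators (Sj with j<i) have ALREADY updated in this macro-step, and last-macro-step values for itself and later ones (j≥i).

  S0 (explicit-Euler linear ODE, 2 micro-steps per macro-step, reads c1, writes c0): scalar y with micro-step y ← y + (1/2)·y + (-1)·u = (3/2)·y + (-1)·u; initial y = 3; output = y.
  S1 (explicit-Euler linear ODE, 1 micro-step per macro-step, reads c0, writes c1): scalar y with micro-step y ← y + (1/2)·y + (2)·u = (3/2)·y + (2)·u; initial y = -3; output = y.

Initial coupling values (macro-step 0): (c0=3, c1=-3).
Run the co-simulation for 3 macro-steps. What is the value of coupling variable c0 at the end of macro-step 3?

macro 1: S0 reads c1=-3 → after 2×micro: 57/4; S1 reads c0=57/4 → after 1×micro: 24 ⇒ (c0=57/4, c1=24)
macro 2: S0 reads c1=24 → after 2×micro: -447/16; S1 reads c0=-447/16 → after 1×micro: -159/8 ⇒ (c0=-447/16, c1=-159/8)
macro 3: S0 reads c1=-159/8 → after 2×micro: -843/64; S1 reads c0=-843/64 → after 1×micro: -1797/32 ⇒ (c0=-843/64, c1=-1797/32)

c0 at macro-step 3 = -843/64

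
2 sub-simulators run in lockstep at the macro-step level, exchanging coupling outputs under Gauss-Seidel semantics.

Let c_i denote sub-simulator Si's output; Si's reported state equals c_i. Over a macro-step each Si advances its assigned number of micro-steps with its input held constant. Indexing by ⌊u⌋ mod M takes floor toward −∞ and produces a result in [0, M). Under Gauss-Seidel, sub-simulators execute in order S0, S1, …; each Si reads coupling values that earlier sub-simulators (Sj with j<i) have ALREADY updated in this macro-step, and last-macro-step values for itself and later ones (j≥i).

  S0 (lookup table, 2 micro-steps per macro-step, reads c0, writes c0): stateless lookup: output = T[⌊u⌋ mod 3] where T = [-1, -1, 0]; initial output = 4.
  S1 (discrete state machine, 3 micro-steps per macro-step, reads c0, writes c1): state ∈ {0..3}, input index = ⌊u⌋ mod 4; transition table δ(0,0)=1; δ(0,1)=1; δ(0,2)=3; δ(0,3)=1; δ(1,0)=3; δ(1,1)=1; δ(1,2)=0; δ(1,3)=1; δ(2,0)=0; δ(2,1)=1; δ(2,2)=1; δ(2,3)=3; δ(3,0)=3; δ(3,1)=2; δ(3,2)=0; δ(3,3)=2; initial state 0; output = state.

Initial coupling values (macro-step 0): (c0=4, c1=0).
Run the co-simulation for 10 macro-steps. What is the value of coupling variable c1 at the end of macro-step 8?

c1 at macro-step 8 = 3

macro 1: S0 reads c0=4 → after 2×micro: -1; S1 reads c0=-1 → after 3×micro: 1 ⇒ (c0=-1, c1=1)
macro 2: S0 reads c0=-1 → after 2×micro: 0; S1 reads c0=0 → after 3×micro: 3 ⇒ (c0=0, c1=3)
macro 3: S0 reads c0=0 → after 2×micro: -1; S1 reads c0=-1 → after 3×micro: 2 ⇒ (c0=-1, c1=2)
macro 4: S0 reads c0=-1 → after 2×micro: 0; S1 reads c0=0 → after 3×micro: 3 ⇒ (c0=0, c1=3)
macro 5: S0 reads c0=0 → after 2×micro: -1; S1 reads c0=-1 → after 3×micro: 2 ⇒ (c0=-1, c1=2)
macro 6: S0 reads c0=-1 → after 2×micro: 0; S1 reads c0=0 → after 3×micro: 3 ⇒ (c0=0, c1=3)
macro 7: S0 reads c0=0 → after 2×micro: -1; S1 reads c0=-1 → after 3×micro: 2 ⇒ (c0=-1, c1=2)
macro 8: S0 reads c0=-1 → after 2×micro: 0; S1 reads c0=0 → after 3×micro: 3 ⇒ (c0=0, c1=3)
macro 9: S0 reads c0=0 → after 2×micro: -1; S1 reads c0=-1 → after 3×micro: 2 ⇒ (c0=-1, c1=2)
macro 10: S0 reads c0=-1 → after 2×micro: 0; S1 reads c0=0 → after 3×micro: 3 ⇒ (c0=0, c1=3)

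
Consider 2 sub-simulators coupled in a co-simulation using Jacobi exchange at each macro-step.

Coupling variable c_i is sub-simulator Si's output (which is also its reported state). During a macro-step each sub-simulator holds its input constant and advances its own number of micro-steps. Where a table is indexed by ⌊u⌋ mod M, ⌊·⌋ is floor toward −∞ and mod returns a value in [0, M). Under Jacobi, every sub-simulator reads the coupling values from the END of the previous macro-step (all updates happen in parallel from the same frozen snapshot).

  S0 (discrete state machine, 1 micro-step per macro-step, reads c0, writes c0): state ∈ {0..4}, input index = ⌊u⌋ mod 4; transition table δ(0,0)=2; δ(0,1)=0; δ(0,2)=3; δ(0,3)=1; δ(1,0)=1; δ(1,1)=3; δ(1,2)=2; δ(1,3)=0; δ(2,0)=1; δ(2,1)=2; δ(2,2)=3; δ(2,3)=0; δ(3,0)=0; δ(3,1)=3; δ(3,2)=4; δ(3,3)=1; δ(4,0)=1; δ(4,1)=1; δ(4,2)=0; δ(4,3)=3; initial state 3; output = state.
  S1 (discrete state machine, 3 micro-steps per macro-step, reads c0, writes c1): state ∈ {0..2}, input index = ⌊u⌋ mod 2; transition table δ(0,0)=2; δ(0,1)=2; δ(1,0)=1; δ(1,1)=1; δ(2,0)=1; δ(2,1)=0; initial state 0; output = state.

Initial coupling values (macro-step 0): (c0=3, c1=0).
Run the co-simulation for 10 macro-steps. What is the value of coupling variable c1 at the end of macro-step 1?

c1 at macro-step 1 = 2

macro 1: S0 reads c0=3 → after 1×micro: 1; S1 reads c0=3 → after 3×micro: 2 ⇒ (c0=1, c1=2)
macro 2: S0 reads c0=1 → after 1×micro: 3; S1 reads c0=1 → after 3×micro: 0 ⇒ (c0=3, c1=0)
macro 3: S0 reads c0=3 → after 1×micro: 1; S1 reads c0=3 → after 3×micro: 2 ⇒ (c0=1, c1=2)
macro 4: S0 reads c0=1 → after 1×micro: 3; S1 reads c0=1 → after 3×micro: 0 ⇒ (c0=3, c1=0)
macro 5: S0 reads c0=3 → after 1×micro: 1; S1 reads c0=3 → after 3×micro: 2 ⇒ (c0=1, c1=2)
macro 6: S0 reads c0=1 → after 1×micro: 3; S1 reads c0=1 → after 3×micro: 0 ⇒ (c0=3, c1=0)
macro 7: S0 reads c0=3 → after 1×micro: 1; S1 reads c0=3 → after 3×micro: 2 ⇒ (c0=1, c1=2)
macro 8: S0 reads c0=1 → after 1×micro: 3; S1 reads c0=1 → after 3×micro: 0 ⇒ (c0=3, c1=0)
macro 9: S0 reads c0=3 → after 1×micro: 1; S1 reads c0=3 → after 3×micro: 2 ⇒ (c0=1, c1=2)
macro 10: S0 reads c0=1 → after 1×micro: 3; S1 reads c0=1 → after 3×micro: 0 ⇒ (c0=3, c1=0)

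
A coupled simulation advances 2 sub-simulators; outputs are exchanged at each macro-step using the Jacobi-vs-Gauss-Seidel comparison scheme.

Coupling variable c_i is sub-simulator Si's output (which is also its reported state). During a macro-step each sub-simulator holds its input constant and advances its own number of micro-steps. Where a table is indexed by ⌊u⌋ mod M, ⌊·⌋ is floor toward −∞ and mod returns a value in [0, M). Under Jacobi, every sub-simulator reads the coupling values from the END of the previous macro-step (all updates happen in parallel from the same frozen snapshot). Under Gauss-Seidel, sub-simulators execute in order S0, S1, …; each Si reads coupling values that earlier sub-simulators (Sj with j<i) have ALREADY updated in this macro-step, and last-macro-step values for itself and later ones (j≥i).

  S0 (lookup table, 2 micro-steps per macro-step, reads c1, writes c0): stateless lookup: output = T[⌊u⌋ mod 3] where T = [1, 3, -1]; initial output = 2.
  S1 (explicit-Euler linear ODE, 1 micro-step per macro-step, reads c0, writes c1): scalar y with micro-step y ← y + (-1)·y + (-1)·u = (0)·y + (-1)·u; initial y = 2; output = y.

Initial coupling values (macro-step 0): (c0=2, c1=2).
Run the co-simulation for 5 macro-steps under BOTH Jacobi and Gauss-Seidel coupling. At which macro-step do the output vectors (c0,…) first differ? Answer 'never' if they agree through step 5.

[Jacobi] macro 1: S0 reads c1=2 → after 2×micro: -1; S1 reads c0=2 → after 1×micro: -2 ⇒ (c0=-1, c1=-2)
[Jacobi] macro 2: S0 reads c1=-2 → after 2×micro: 3; S1 reads c0=-1 → after 1×micro: 1 ⇒ (c0=3, c1=1)
[Jacobi] macro 3: S0 reads c1=1 → after 2×micro: 3; S1 reads c0=3 → after 1×micro: -3 ⇒ (c0=3, c1=-3)
[Jacobi] macro 4: S0 reads c1=-3 → after 2×micro: 1; S1 reads c0=3 → after 1×micro: -3 ⇒ (c0=1, c1=-3)
[Jacobi] macro 5: S0 reads c1=-3 → after 2×micro: 1; S1 reads c0=1 → after 1×micro: -1 ⇒ (c0=1, c1=-1)
[Gauss-Seidel] macro 1: S0 reads c1=2 → after 2×micro: -1; S1 reads c0=-1 → after 1×micro: 1 ⇒ (c0=-1, c1=1)
[Gauss-Seidel] macro 2: S0 reads c1=1 → after 2×micro: 3; S1 reads c0=3 → after 1×micro: -3 ⇒ (c0=3, c1=-3)
[Gauss-Seidel] macro 3: S0 reads c1=-3 → after 2×micro: 1; S1 reads c0=1 → after 1×micro: -1 ⇒ (c0=1, c1=-1)
[Gauss-Seidel] macro 4: S0 reads c1=-1 → after 2×micro: -1; S1 reads c0=-1 → after 1×micro: 1 ⇒ (c0=-1, c1=1)
[Gauss-Seidel] macro 5: S0 reads c1=1 → after 2×micro: 3; S1 reads c0=3 → after 1×micro: -3 ⇒ (c0=3, c1=-3)

first divergence at macro-step: 1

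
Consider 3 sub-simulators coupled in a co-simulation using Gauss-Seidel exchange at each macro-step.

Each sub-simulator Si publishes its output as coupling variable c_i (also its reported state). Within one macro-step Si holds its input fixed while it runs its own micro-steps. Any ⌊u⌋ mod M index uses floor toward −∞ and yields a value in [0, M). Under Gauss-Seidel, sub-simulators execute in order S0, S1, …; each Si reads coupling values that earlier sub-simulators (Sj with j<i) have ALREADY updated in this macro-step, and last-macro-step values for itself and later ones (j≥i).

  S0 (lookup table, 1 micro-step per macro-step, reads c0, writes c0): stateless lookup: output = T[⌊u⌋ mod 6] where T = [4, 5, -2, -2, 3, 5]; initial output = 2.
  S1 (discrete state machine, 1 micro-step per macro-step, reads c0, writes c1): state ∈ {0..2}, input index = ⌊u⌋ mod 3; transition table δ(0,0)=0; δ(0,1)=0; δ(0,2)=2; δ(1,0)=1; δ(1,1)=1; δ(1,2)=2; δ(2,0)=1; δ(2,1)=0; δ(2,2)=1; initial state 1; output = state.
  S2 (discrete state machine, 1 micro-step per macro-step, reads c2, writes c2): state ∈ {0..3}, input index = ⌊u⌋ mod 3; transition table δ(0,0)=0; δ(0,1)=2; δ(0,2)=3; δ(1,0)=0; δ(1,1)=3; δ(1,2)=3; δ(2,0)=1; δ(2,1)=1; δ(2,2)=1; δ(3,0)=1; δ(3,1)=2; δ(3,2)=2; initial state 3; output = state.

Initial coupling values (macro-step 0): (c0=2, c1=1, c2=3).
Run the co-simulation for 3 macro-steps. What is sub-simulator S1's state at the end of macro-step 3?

S1 state at macro-step 3 = 1

macro 1: S0 reads c0=2 → after 1×micro: -2; S1 reads c0=-2 → after 1×micro: 1; S2 reads c2=3 → after 1×micro: 1 ⇒ (c0=-2, c1=1, c2=1)
macro 2: S0 reads c0=-2 → after 1×micro: 3; S1 reads c0=3 → after 1×micro: 1; S2 reads c2=1 → after 1×micro: 3 ⇒ (c0=3, c1=1, c2=3)
macro 3: S0 reads c0=3 → after 1×micro: -2; S1 reads c0=-2 → after 1×micro: 1; S2 reads c2=3 → after 1×micro: 1 ⇒ (c0=-2, c1=1, c2=1)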